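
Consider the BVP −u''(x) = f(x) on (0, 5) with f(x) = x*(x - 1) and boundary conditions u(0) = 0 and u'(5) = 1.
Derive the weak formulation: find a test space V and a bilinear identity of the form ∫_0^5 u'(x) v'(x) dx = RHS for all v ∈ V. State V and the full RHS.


V = {v ∈ H^1(0, 5) : v(0) = 0} (test functions vanish at x = 0 where u is specified); weak form: ∫_0^5 u'v' dx = ∫_0^5 (x*(x - 1)) v dx + v(5) for all v ∈ V.

Multiply both sides by a test function v and integrate from 0 to 5:
  ∫_0^5 −u''(x) v(x) dx = ∫_0^5 f(x) v(x) dx.
Integrate the LHS by parts once:
  ∫_0^5 −u'' v dx = −[u'(x) v(x)]_0^5 + ∫_0^5 u'(x) v'(x) dx.
Thus ∫_0^5 u'(x) v'(x) dx = ∫_0^5 f(x) v(x) dx + [u'(x) v(x)]_0^5.
Choose V so that boundary terms are either known or forced to vanish.
Mixed BC: u(0) = 0 (Dirichlet) and u'(5) = 1 (Neumann). Define V = {v ∈ H^1(0, 5) : v(0) = 0}. Then [u' v]_0^5 = u'(5)·v(5) − u'(0)·0 = v(5).
Weak formulation: find u (satisfying any essential BC) such that ∫_0^5 u'(x) v'(x) dx = ∫_0^5 f v dx + v(5) for all v ∈ V (Dirichlet at 0 absorbed into V; Neumann datum at x = 5 contributes the boundary term).
Substituting f(x) = x*(x - 1), the right-hand side is ∫_0^5 (x*(x - 1)) v dx + v(5).


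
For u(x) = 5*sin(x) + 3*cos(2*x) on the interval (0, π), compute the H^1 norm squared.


||u||_{H^1(0,π)}^2 = -100 + 95*π/2

u'(x) = -6*sin(2*x) + 5*cos(x).
Expand u² and (u')² and integrate term by term on (0, π), using: for integers n ≥ 1, ∫_0^π sin²(nx) dx = ∫_0^π cos²(nx) dx = π/2; for n ≠ n', ∫_0^π sin(nx)sin(n'x) dx = ∫_0^π cos(nx)cos(n'x) dx = 0; and by product-to-sum, ∫_0^π sin(nx)cos(n'x) dx = ½∫_0^π [sin((n+n')x) + sin((n−n')x)] dx, which is 0 when n+n' is even and 2n/(n²−n'²) when n+n' is odd (it need not vanish on (0, π)).
  u² squared terms: (3)²·∫cos(2x)² dx = 9·π/2 = 9*π/2;  (5)²·∫sin(x)² dx = 25·π/2 = 25*π/2.
  u² cross terms: 2·(3)·(5)·∫cos(2x)·sin(x) dx = 30·(-2/3) = -20.
  So ∫_0^π u² dx = 9*π/2 + 25*π/2 − 20 = -20 + 17*π.
  (u')² squared terms: (-6)²·∫sin(2x)² dx = 36·π/2 = 18*π;  (5)²·∫cos(x)² dx = 25·π/2 = 25*π/2.
  (u')² cross terms: 2·(-6)·(5)·∫sin(2x)·cos(x) dx = -60·(4/3) = -80.
  So ∫_0^π (u')² dx = 18*π + 25*π/2 − 80 = -80 + 61*π/2.
||u||_{H^1}^2 = (-20 + 17*π) + (-80 + 61*π/2) = -100 + 95*π/2.


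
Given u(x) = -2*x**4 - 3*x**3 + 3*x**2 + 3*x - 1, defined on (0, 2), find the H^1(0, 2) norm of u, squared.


||u||_{H^1}^2 = 146600/63

The H^1 norm (squared) on an interval (0, L) is
  ||u||_{H^1}^2 = ∫_0^L u(x)^2 dx + ∫_0^L u'(x)^2 dx.
Compute u'(x) = -8*x**3 - 9*x**2 + 6*x + 3.
Then u(x)^2 = 4*x**8 + 12*x**7 - 3*x**6 - 30*x**5 - 5*x**4 + 24*x**3 + 3*x**2 - 6*x + 1 and u'(x)^2 = 64*x**6 + 144*x**5 - 15*x**4 - 156*x**3 - 18*x**2 + 36*x + 9.
Integrate each monomial from 0 to 2 using ∫_0^2 c·x^n dx = c·2^(n+1)/(n+1):
  ∫_0^2 u(x)^2 dx = ∫_0^2 (4*x^8 + 12*x^7 - 3*x^6 - 30*x^5 - 5*x^4 + 24*x^3 + 3*x^2 - 6*x + 1) dx. Term by term:
    ∫_0^2 4*x^8 dx = 2048/9;  ∫_0^2 12*x^7 dx = 384;  ∫_0^2 -3*x^6 dx = -384/7;
    ∫_0^2 -30*x^5 dx = -320;  ∫_0^2 -5*x^4 dx = -32;  ∫_0^2 24*x^3 dx = 96;
    ∫_0^2 3*x^2 dx = 8;  ∫_0^2 -6*x dx = -12;  ∫_0^2 1 dx = 2.
  Sum: 2048/9 + 384 − 384/7 − 320 − 32 + 96 + 8 − 12 + 2 = 18818/63.
  ∫_0^2 u'(x)^2 dx = ∫_0^2 (64*x^6 + 144*x^5 - 15*x^4 - 156*x^3 - 18*x^2 + 36*x + 9) dx. Term by term:
    ∫_0^2 64*x^6 dx = 8192/7;  ∫_0^2 144*x^5 dx = 1536;  ∫_0^2 -15*x^4 dx = -96;
    ∫_0^2 -156*x^3 dx = -624;  ∫_0^2 -18*x^2 dx = -48;  ∫_0^2 36*x dx = 72;
    ∫_0^2 9 dx = 18.
  Sum: 8192/7 + 1536 − 96 − 624 − 48 + 72 + 18 = 14198/7.
Adding: ||u||_{H^1}^2 = 18818/63 + 14198/7 = 146600/63.


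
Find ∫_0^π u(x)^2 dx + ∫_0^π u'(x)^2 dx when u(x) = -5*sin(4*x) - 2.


||u||_{H^1(0,π)}^2 = 433*π/2

u'(x) = -20*cos(4*x).
Expand u² and (u')² and integrate term by term on (0, π), using: for integers n ≥ 1, ∫_0^π sin²(nx) dx = ∫_0^π cos²(nx) dx = π/2; for n ≠ n', ∫_0^π sin(nx)sin(n'x) dx = ∫_0^π cos(nx)cos(n'x) dx = 0; and by product-to-sum, ∫_0^π sin(nx)cos(n'x) dx = ½∫_0^π [sin((n+n')x) + sin((n−n')x)] dx, which is 0 when n+n' is even and 2n/(n²−n'²) when n+n' is odd (it need not vanish on (0, π)). For the constant mode: ∫_0^π 1 dx = π, ∫_0^π cos(nx) dx = 0, ∫_0^π sin(nx) dx = (1−(−1)^n)/n.
  u² squared terms: (-2)²·∫1 dx = 4·π = 4*π;  (-5)²·∫sin(4x)² dx = 25·π/2 = 25*π/2.
  u² cross terms: 2·(-2)·(-5)·∫1·sin(4x) dx = 20·(0) = 0.
  So ∫_0^π u² dx = 4*π + 25*π/2 + 0 = 33*π/2.
  (u')² squared terms: (-20)²·∫cos(4x)² dx = 400·π/2 = 200*π.
  So ∫_0^π (u')² dx = 200*π.
||u||_{H^1}^2 = (33*π/2) + (200*π) = 433*π/2.


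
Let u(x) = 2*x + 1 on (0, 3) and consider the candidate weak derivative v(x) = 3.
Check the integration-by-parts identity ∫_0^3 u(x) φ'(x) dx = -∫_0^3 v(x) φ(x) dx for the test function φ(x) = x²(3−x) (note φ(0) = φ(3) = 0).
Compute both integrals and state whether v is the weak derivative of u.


LHS = -27/2, RHS = -81/4. No, v is not the weak derivative of u.

u(x) = 2*x + 1, classical derivative u'(x) = 2.
φ(x) = x²(3−x), so φ'(x) = 3*x*(2 - x).
Note φ(0) = φ(3) = 0, so the boundary term u·φ vanishes.
LHS = ∫_0^3 u(x) φ'(x) dx = ∫_0^3 (-6*x^3 + 9*x^2 + 6*x) dx. Term by term:
  ∫_0^3 -6*x^3 dx = -243/2;  ∫_0^3 9*x^2 dx = 81;  ∫_0^3 6*x dx = 27.
Sum: -243/2 + 81 + 27 = -27/2.
So LHS = -27/2.
∫_0^3 v(x) φ(x) dx = ∫_0^3 (-3*x^3 + 9*x^2) dx. Term by term:
  ∫_0^3 -3*x^3 dx = -243/4;  ∫_0^3 9*x^2 dx = 81.
Sum: -243/4 + 81 = 81/4.
So RHS = -∫_0^3 v(x) φ(x) dx = -81/4.
LHS − RHS = 27/4 ≠ 0, so the identity fails.
(For a valid weak derivative the identity must hold for EVERY test function, in particular this one. The failure shows v is NOT the weak derivative of u.)
Correct weak derivative would be u'(x) = 2.


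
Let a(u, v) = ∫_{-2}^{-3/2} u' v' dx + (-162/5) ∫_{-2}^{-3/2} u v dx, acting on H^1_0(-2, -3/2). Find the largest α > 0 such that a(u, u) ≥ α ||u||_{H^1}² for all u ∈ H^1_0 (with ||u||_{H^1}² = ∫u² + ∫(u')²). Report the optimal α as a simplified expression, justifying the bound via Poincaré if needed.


α = 2*(-81 + 10*π^2)/(5*(1 + 4*π^2))

Coercivity of a(·,·) on H^1_0(-2, -3/2) means a(u, u) ≥ α ||u||_{H^1}² for every u ∈ H^1_0.
The interval has length L = 1/2, and Poincaré/coercivity depend only on L. Here a(u, u) = ∫(u')² + (-162/5)·∫u².
Here c = -162/5 < 0 with |c| < (π/L)² = 4*π^2, so coercivity still holds. The condition a(u,u) ≥ α||u||_{H^1}² reads (1−α)∫(u')² ≥ (α−c)∫u². Any admissible α is ≤ 1 (rapidly oscillating u have ∫u²/∫(u')² → 0), and α = 1 would force 0 ≥ (1−c)∫u², impossible since c < 1; so 1−α > 0. By the sharp Poincaré inequality on H^1_0 of an interval of length L, ∫(u')² ≥ (π/L)²∫u² with equality for the first sine mode sin(π(x−x₀)/L) (x₀ the left endpoint), so the inequality holds for all u iff (1−α)(π/L)² ≥ α − c, i.e. α ≤ ((π/L)² + c)/((π/L)² + 1) = (1 + c(L/π)²)/(1 + (L/π)²). (Direct route, valid since c ≤ 0: Poincaré gives c∫u² ≥ c(L/π)²∫(u')², so a(u,u) ≥ (1 + c(L/π)²)∫(u')², while ||u||_{H^1}² ≤ (1 + (L/π)²)∫(u')²; dividing yields the same α.) With (π/L)² = 4*π^2 and c = -162/5, the largest admissible constant is α = ((π/L)² + c)/((π/L)² + 1).
Simplifying, α = 2*(-81 + 10*π^2)/(5*(1 + 4*π^2)).


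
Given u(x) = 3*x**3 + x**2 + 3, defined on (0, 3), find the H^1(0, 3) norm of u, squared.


||u||_{H^1}^2 = 611559/70

The H^1 norm (squared) on an interval (0, L) is
  ||u||_{H^1}^2 = ∫_0^L u(x)^2 dx + ∫_0^L u'(x)^2 dx.
Compute u'(x) = 9*x**2 + 2*x.
Then u(x)^2 = 9*x**6 + 6*x**5 + x**4 + 18*x**3 + 6*x**2 + 9 and u'(x)^2 = 81*x**4 + 36*x**3 + 4*x**2.
Integrate each monomial from 0 to 3 using ∫_0^3 c·x^n dx = c·3^(n+1)/(n+1):
  ∫_0^3 u(x)^2 dx = ∫_0^3 (9*x^6 + 6*x^5 + x^4 + 18*x^3 + 6*x^2 + 9) dx. Term by term:
    ∫_0^3 9*x^6 dx = 19683/7;  ∫_0^3 6*x^5 dx = 729;  ∫_0^3 x^4 dx = 243/5;
    ∫_0^3 18*x^3 dx = 729/2;  ∫_0^3 6*x^2 dx = 54;  ∫_0^3 9 dx = 27.
  Sum: 19683/7 + 729 + 243/5 + 729/2 + 54 + 27 = 282447/70.
  ∫_0^3 u'(x)^2 dx = ∫_0^3 (81*x^4 + 36*x^3 + 4*x^2) dx. Term by term:
    ∫_0^3 81*x^4 dx = 19683/5;  ∫_0^3 36*x^3 dx = 729;  ∫_0^3 4*x^2 dx = 36.
  Sum: 19683/5 + 729 + 36 = 23508/5.
Adding: ||u||_{H^1}^2 = 282447/70 + 23508/5 = 611559/70.


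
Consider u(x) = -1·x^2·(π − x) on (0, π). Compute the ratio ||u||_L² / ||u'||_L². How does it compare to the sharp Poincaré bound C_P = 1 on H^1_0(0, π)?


||u||_L² / ||u'||_L² = sqrt(14)*π/14 < C_P = 1.

u(x) = -1·x^2·(π − x), so u'(x) = x*(3*x - 2*π).
u(x) = -1·x^2·(π − x) vanishes at x = 0 and x = π, so u ∈ H^1_0(0, π). Differentiate via the product rule and integrate the resulting polynomials term by term.
  ∫_0^π u² dx = ∫_0^π (x^6 - 2*π*x^5 + π^2*x^4) dx. Term by term:
    ∫_0^π x^6 dx = π^7/7;  ∫_0^π -2*π*x^5 dx = -π^7/3;  ∫_0^π π^2*x^4 dx = π^7/5.
  Sum: π^7/7 − π^7/3 + π^7/5 = π^7/105.
  ∫_0^π (u')² dx = ∫_0^π (9*x^4 - 12*π*x^3 + 4*π^2*x^2) dx. Term by term:
    ∫_0^π 9*x^4 dx = 9*π^5/5;  ∫_0^π -12*π*x^3 dx = -3*π^5;  ∫_0^π 4*π^2*x^2 dx = 4*π^5/3.
  Sum: 9*π^5/5 − 3*π^5 + 4*π^5/3 = 2*π^5/15.
∫_0^π u² dx = π^7/105, so ||u||_L² = sqrt(105)*π^(7/2)/105.
∫_0^π (u')² dx = 2*π^5/15, so ||u'||_L² = sqrt(30)*π^(5/2)/15.
Ratio ||u||_L² / ||u'||_L² = sqrt(14)*π/14.
Sharp Poincaré constant on H^1_0(0, π) is C_P = L/π = 1, achieved by sin(x).
A polynomial bump cannot attain the sharp Poincaré constant (only the first sine eigenfunction does), so the ratio is strictly less than C_P, consistent with ||u||_L² ≤ C_P ||u'||_L².


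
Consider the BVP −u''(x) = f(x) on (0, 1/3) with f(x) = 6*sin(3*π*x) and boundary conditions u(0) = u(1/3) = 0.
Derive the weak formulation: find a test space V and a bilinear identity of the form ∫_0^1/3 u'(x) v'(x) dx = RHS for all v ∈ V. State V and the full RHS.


V = H^1_0(0, 1/3) (so v(0) = v(1/3) = 0); weak form: ∫_0^1/3 u'v' dx = ∫_0^1/3 (6*sin(3*π*x)) v dx for all v ∈ V.

Multiply both sides by a test function v and integrate from 0 to 1/3:
  ∫_0^1/3 −u''(x) v(x) dx = ∫_0^1/3 f(x) v(x) dx.
Integrate the LHS by parts once:
  ∫_0^1/3 −u'' v dx = −[u'(x) v(x)]_0^1/3 + ∫_0^1/3 u'(x) v'(x) dx.
Thus ∫_0^1/3 u'(x) v'(x) dx = ∫_0^1/3 f(x) v(x) dx + [u'(x) v(x)]_0^1/3.
Choose V so that boundary terms are either known or forced to vanish.
u is Dirichlet: u(0) = u(1/3) = 0. Let V = H^1_0(0, 1/3); then v(0) = v(1/3) = 0, and [u' v]_0^1/3 = 0.
Weak formulation: find u (satisfying any essential BC) such that ∫_0^1/3 u'(x) v'(x) dx = ∫_0^1/3 f v dx for all v ∈ V.
Substituting f(x) = 6*sin(3*π*x), the right-hand side is ∫_0^1/3 (6*sin(3*π*x)) v dx.


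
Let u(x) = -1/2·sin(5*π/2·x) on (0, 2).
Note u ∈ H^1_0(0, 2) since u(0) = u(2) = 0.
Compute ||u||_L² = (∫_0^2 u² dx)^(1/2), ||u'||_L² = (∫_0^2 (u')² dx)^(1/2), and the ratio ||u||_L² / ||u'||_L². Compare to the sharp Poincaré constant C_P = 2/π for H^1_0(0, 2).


||u||_L² / ||u'||_L² = 2/(5*π) < C_P = 2/π.

u(x) = -1/2·sin(5*π/2·x), so u'(x) = -5*π*cos(5*π*x/2)/4.
Writing u(x) = A·sin(kπx/L) with A = -1/2 and k = 5, use ∫_0^L sin²(kπx/L) dx = L/2 and ∫_0^L cos²(kπx/L) dx = L/2.
u² = 1/4·sin²(5*π/2·x) and (u')² = 25*π^2/16·cos²(5*π/2·x), and each of sin², cos² integrates to L/2 = 1 over (0, 2).
∫_0^2 u² dx = 1/4, so ||u||_L² = 1/2.
∫_0^2 (u')² dx = 25*π^2/16, so ||u'||_L² = 5*π/4.
Ratio ||u||_L² / ||u'||_L² = 2/(5*π).
Sharp Poincaré constant on H^1_0(0, 2) is C_P = L/π = 2/π, achieved by sin(π/2·x).
This is the k = 5 harmonic; the ratio L/(kπ) is strictly less than C_P = L/π, consistent with the sharp inequality ||u||_L² ≤ C_P ||u'||_L².


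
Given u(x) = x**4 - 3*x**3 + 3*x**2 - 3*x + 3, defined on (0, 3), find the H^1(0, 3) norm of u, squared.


||u||_{H^1}^2 = 87183/140

The H^1 norm (squared) on an interval (0, L) is
  ||u||_{H^1}^2 = ∫_0^L u(x)^2 dx + ∫_0^L u'(x)^2 dx.
Compute u'(x) = 4*x**3 - 9*x**2 + 6*x - 3.
Then u(x)^2 = x**8 - 6*x**7 + 15*x**6 - 24*x**5 + 33*x**4 - 36*x**3 + 27*x**2 - 18*x + 9 and u'(x)^2 = 16*x**6 - 72*x**5 + 129*x**4 - 132*x**3 + 90*x**2 - 36*x + 9.
Integrate each monomial from 0 to 3 using ∫_0^3 c·x^n dx = c·3^(n+1)/(n+1):
  ∫_0^3 u(x)^2 dx = ∫_0^3 (x^8 - 6*x^7 + 15*x^6 - 24*x^5 + 33*x^4 - 36*x^3 + 27*x^2 - 18*x + 9) dx. Term by term:
    ∫_0^3 x^8 dx = 2187;  ∫_0^3 -6*x^7 dx = -19683/4;  ∫_0^3 15*x^6 dx = 32805/7;
    ∫_0^3 -24*x^5 dx = -2916;  ∫_0^3 33*x^4 dx = 8019/5;  ∫_0^3 -36*x^3 dx = -729;
    ∫_0^3 27*x^2 dx = 243;  ∫_0^3 -18*x dx = -81;  ∫_0^3 9 dx = 27.
  Sum: 2187 − 19683/4 + 32805/7 − 2916 + 8019/5 − 729 + 243 − 81 + 27 = 14067/140.
  ∫_0^3 u'(x)^2 dx = ∫_0^3 (16*x^6 - 72*x^5 + 129*x^4 - 132*x^3 + 90*x^2 - 36*x + 9) dx. Term by term:
    ∫_0^3 16*x^6 dx = 34992/7;  ∫_0^3 -72*x^5 dx = -8748;  ∫_0^3 129*x^4 dx = 31347/5;
    ∫_0^3 -132*x^3 dx = -2673;  ∫_0^3 90*x^2 dx = 810;  ∫_0^3 -36*x dx = -162;
    ∫_0^3 9 dx = 27.
  Sum: 34992/7 − 8748 + 31347/5 − 2673 + 810 − 162 + 27 = 18279/35.
Adding: ||u||_{H^1}^2 = 14067/140 + 18279/35 = 87183/140.


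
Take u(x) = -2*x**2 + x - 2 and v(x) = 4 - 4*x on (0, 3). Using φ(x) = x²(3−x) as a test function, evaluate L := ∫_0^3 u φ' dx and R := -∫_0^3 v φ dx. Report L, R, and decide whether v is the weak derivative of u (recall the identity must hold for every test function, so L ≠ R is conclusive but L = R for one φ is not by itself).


LHS = 837/20, RHS = 108/5. No, v is not the weak derivative of u.

u(x) = -2*x**2 + x - 2, classical derivative u'(x) = 1 - 4*x.
φ(x) = x²(3−x), so φ'(x) = 3*x*(2 - x).
Note φ(0) = φ(3) = 0, so the boundary term u·φ vanishes.
LHS = ∫_0^3 u(x) φ'(x) dx = ∫_0^3 (6*x^4 - 15*x^3 + 12*x^2 - 12*x) dx. Term by term:
  ∫_0^3 6*x^4 dx = 1458/5;  ∫_0^3 -15*x^3 dx = -1215/4;  ∫_0^3 12*x^2 dx = 108;
  ∫_0^3 -12*x dx = -54.
Sum: 1458/5 − 1215/4 + 108 − 54 = 837/20.
So LHS = 837/20.
∫_0^3 v(x) φ(x) dx = ∫_0^3 (4*x^4 - 16*x^3 + 12*x^2) dx. Term by term:
  ∫_0^3 4*x^4 dx = 972/5;  ∫_0^3 -16*x^3 dx = -324;  ∫_0^3 12*x^2 dx = 108.
Sum: 972/5 − 324 + 108 = -108/5.
So RHS = -∫_0^3 v(x) φ(x) dx = 108/5.
LHS − RHS = 81/4 ≠ 0, so the identity fails.
(For a valid weak derivative the identity must hold for EVERY test function, in particular this one. The failure shows v is NOT the weak derivative of u.)
Correct weak derivative would be u'(x) = 1 - 4*x.


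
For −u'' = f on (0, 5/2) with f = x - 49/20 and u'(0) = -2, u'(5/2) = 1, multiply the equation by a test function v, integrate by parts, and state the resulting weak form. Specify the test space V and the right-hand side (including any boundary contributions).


V = H^1(0, 5/2) (v unrestricted at boundary; u is determined up to an additive constant); weak form: ∫_0^5/2 u'v' dx = ∫_0^5/2 (x - 49/20) v dx + v(5/2) + 2·v(0) for all v ∈ V.

Multiply both sides by a test function v and integrate from 0 to 5/2:
  ∫_0^5/2 −u''(x) v(x) dx = ∫_0^5/2 f(x) v(x) dx.
Integrate the LHS by parts once:
  ∫_0^5/2 −u'' v dx = −[u'(x) v(x)]_0^5/2 + ∫_0^5/2 u'(x) v'(x) dx.
Thus ∫_0^5/2 u'(x) v'(x) dx = ∫_0^5/2 f(x) v(x) dx + [u'(x) v(x)]_0^5/2.
Choose V so that boundary terms are either known or forced to vanish.
u has inhomogeneous Neumann u'(0) = -2, u'(5/2) = 1. [u' v]_0^5/2 = (1)·v(5/2) − (-2)·v(0) = v(5/2) + 2·v(0). Take V = H^1(0, 5/2); boundary term becomes part of RHS.
Weak formulation: find u (satisfying any essential BC) such that ∫_0^5/2 u'(x) v'(x) dx = ∫_0^5/2 f v dx + v(5/2) + 2·v(0) for all v ∈ V (Neumann data are natural BCs: they enter the RHS as boundary terms).
Substituting f(x) = x - 49/20, the right-hand side is ∫_0^5/2 (x - 49/20) v dx + v(5/2) + 2·v(0).
Compatibility check (pure Neumann): taking v ≡ 1 ∈ V gives 0 = ∫_0^5/2 f dx + (1) − (-2), i.e. ∫_0^5/2 f dx must equal u'(0) − u'(5/2) = -3. Indeed ∫_0^5/2 (x - 49/20) dx = -3, so the data are compatible. The solution is then unique only up to an additive constant (fix it e.g. by requiring ∫_0^5/2 u dx = 0).


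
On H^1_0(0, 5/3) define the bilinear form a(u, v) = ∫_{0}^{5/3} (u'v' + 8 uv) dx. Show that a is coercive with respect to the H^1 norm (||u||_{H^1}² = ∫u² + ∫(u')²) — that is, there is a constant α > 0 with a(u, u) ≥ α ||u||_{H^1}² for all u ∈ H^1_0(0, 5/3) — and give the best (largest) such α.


α = 1

Coercivity of a(·,·) on H^1_0(0, 5/3) means a(u, u) ≥ α ||u||_{H^1}² for every u ∈ H^1_0.
The interval has length L = 5/3, and Poincaré/coercivity depend only on L. Here a(u, u) = ∫(u')² + (8)·∫u².
Here c = 8 ≥ 1, so a(u,u) = ∫(u')² + c∫u² ≥ ∫(u')² + ∫u² = ||u||_{H^1}², i.e. α = 1 works. No larger α is possible: a(u,u) ≥ α||u||_{H^1}² means (1−α)∫(u')² ≥ (α−c)∫u², and for the modes u_n = sin(nπ(x−x₀)/L) (x₀ the left endpoint) one has ∫u_n²/∫(u_n')² = (L/(nπ))² → 0, so a(u_n,u_n)/||u_n||_{H^1}² → 1. Hence the optimal constant is α = 1.
Therefore α = 1.


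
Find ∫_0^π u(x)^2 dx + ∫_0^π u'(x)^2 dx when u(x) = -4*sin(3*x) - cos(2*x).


||u||_{H^1(0,π)}^2 = 48 + 165*π/2

u'(x) = 2*sin(2*x) - 12*cos(3*x).
Expand u² and (u')² and integrate term by term on (0, π), using: for integers n ≥ 1, ∫_0^π sin²(nx) dx = ∫_0^π cos²(nx) dx = π/2; for n ≠ n', ∫_0^π sin(nx)sin(n'x) dx = ∫_0^π cos(nx)cos(n'x) dx = 0; and by product-to-sum, ∫_0^π sin(nx)cos(n'x) dx = ½∫_0^π [sin((n+n')x) + sin((n−n')x)] dx, which is 0 when n+n' is even and 2n/(n²−n'²) when n+n' is odd (it need not vanish on (0, π)).
  u² squared terms: (-1)²·∫cos(2x)² dx = 1·π/2 = π/2;  (-4)²·∫sin(3x)² dx = 16·π/2 = 8*π.
  u² cross terms: 2·(-1)·(-4)·∫cos(2x)·sin(3x) dx = 8·(6/5) = 48/5.
  So ∫_0^π u² dx = π/2 + 8*π + 48/5 = 48/5 + 17*π/2.
  (u')² squared terms: (-12)²·∫cos(3x)² dx = 144·π/2 = 72*π;  (2)²·∫sin(2x)² dx = 4·π/2 = 2*π.
  (u')² cross terms: 2·(-12)·(2)·∫cos(3x)·sin(2x) dx = -48·(-4/5) = 192/5.
  So ∫_0^π (u')² dx = 72*π + 2*π + 192/5 = 192/5 + 74*π.
||u||_{H^1}^2 = (48/5 + 17*π/2) + (192/5 + 74*π) = 48 + 165*π/2.


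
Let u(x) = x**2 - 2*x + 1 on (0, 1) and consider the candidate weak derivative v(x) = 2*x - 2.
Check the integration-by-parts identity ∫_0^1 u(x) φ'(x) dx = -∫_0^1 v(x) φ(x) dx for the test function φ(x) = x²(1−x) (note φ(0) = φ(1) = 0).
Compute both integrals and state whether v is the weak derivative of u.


LHS = 1/15, RHS = 1/15. Yes, v = u' weakly.

u(x) = x**2 - 2*x + 1, classical derivative u'(x) = 2*x - 2.
φ(x) = x²(1−x), so φ'(x) = x*(2 - 3*x).
Note φ(0) = φ(1) = 0, so the boundary term u·φ vanishes.
LHS = ∫_0^1 u(x) φ'(x) dx = ∫_0^1 (-3*x^4 + 8*x^3 - 7*x^2 + 2*x) dx. Term by term:
  ∫_0^1 -3*x^4 dx = -3/5;  ∫_0^1 8*x^3 dx = 2;  ∫_0^1 -7*x^2 dx = -7/3;
  ∫_0^1 2*x dx = 1.
Sum: -3/5 + 2 − 7/3 + 1 = 1/15.
So LHS = 1/15.
∫_0^1 v(x) φ(x) dx = ∫_0^1 (-2*x^4 + 4*x^3 - 2*x^2) dx. Term by term:
  ∫_0^1 -2*x^4 dx = -2/5;  ∫_0^1 4*x^3 dx = 1;  ∫_0^1 -2*x^2 dx = -2/3.
Sum: -2/5 + 1 − 2/3 = -1/15.
So RHS = -∫_0^1 v(x) φ(x) dx = 1/15.
LHS = RHS, so the identity holds for this test φ.
Moreover u is smooth here and v(x) = u'(x) = 2*x - 2 pointwise, so the identity holds for every test function. Hence v is the weak derivative of u.


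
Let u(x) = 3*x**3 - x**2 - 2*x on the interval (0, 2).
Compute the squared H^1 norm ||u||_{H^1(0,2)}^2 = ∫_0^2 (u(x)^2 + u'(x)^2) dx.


||u||_{H^1}^2 = 7768/21

The H^1 norm (squared) on an interval (0, L) is
  ||u||_{H^1}^2 = ∫_0^L u(x)^2 dx + ∫_0^L u'(x)^2 dx.
Compute u'(x) = 9*x**2 - 2*x - 2.
Then u(x)^2 = 9*x**6 - 6*x**5 - 11*x**4 + 4*x**3 + 4*x**2 and u'(x)^2 = 81*x**4 - 36*x**3 - 32*x**2 + 8*x + 4.
Integrate each monomial from 0 to 2 using ∫_0^2 c·x^n dx = c·2^(n+1)/(n+1):
  ∫_0^2 u(x)^2 dx = ∫_0^2 (9*x^6 - 6*x^5 - 11*x^4 + 4*x^3 + 4*x^2) dx. Term by term:
    ∫_0^2 9*x^6 dx = 1152/7;  ∫_0^2 -6*x^5 dx = -64;  ∫_0^2 -11*x^4 dx = -352/5;
    ∫_0^2 4*x^3 dx = 16;  ∫_0^2 4*x^2 dx = 32/3.
  Sum: 1152/7 − 64 − 352/5 + 16 + 32/3 = 5968/105.
  ∫_0^2 u'(x)^2 dx = ∫_0^2 (81*x^4 - 36*x^3 - 32*x^2 + 8*x + 4) dx. Term by term:
    ∫_0^2 81*x^4 dx = 2592/5;  ∫_0^2 -36*x^3 dx = -144;  ∫_0^2 -32*x^2 dx = -256/3;
    ∫_0^2 8*x dx = 16;  ∫_0^2 4 dx = 8.
  Sum: 2592/5 − 144 − 256/3 + 16 + 8 = 4696/15.
Adding: ||u||_{H^1}^2 = 5968/105 + 4696/15 = 7768/21.


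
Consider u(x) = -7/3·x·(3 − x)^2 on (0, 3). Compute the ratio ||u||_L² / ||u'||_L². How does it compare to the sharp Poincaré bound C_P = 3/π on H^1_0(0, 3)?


||u||_L² / ||u'||_L² = 3*sqrt(14)/14 < C_P = 3/π.

u(x) = -7/3·x·(3 − x)^2, so u'(x) = 7*(1 - x)*(x - 3).
u(x) = -7/3·x·(3 − x)^2 vanishes at x = 0 and x = 3, so u ∈ H^1_0(0, 3). Differentiate via the product rule and integrate the resulting polynomials term by term.
  ∫_0^3 u² dx = ∫_0^3 (49*x^6/9 - 196*x^5/3 + 294*x^4 - 588*x^3 + 441*x^2) dx. Term by term:
    ∫_0^3 49*x^6/9 dx = 1701;  ∫_0^3 -196*x^5/3 dx = -7938;  ∫_0^3 294*x^4 dx = 71442/5;
    ∫_0^3 -588*x^3 dx = -11907;  ∫_0^3 441*x^2 dx = 3969.
  Sum: 1701 − 7938 + 71442/5 − 11907 + 3969 = 567/5.
  ∫_0^3 (u')² dx = ∫_0^3 (49*x^4 - 392*x^3 + 1078*x^2 - 1176*x + 441) dx. Term by term:
    ∫_0^3 49*x^4 dx = 11907/5;  ∫_0^3 -392*x^3 dx = -7938;  ∫_0^3 1078*x^2 dx = 9702;
    ∫_0^3 -1176*x dx = -5292;  ∫_0^3 441 dx = 1323.
  Sum: 11907/5 − 7938 + 9702 − 5292 + 1323 = 882/5.
∫_0^3 u² dx = 567/5, so ||u||_L² = 9*sqrt(35)/5.
∫_0^3 (u')² dx = 882/5, so ||u'||_L² = 21*sqrt(10)/5.
Ratio ||u||_L² / ||u'||_L² = 3*sqrt(14)/14.
Sharp Poincaré constant on H^1_0(0, 3) is C_P = L/π = 3/π, achieved by sin(π/3·x).
A polynomial bump cannot attain the sharp Poincaré constant (only the first sine eigenfunction does), so the ratio is strictly less than C_P, consistent with ||u||_L² ≤ C_P ||u'||_L².


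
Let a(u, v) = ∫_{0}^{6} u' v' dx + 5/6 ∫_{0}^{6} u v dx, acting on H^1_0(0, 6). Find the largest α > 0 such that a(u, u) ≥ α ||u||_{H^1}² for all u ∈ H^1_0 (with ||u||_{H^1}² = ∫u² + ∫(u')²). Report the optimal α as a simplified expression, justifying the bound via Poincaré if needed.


α = (π^2 + 30)/(π^2 + 36)

Coercivity of a(·,·) on H^1_0(0, 6) means a(u, u) ≥ α ||u||_{H^1}² for every u ∈ H^1_0.
The interval has length L = 6, and Poincaré/coercivity depend only on L. Here a(u, u) = ∫(u')² + (5/6)·∫u².
Here 0 < c = 5/6 < 1. The condition a(u,u) ≥ α||u||_{H^1}² reads (1−α)∫(u')² ≥ (α−c)∫u². Any admissible α is ≤ 1 (rapidly oscillating u have ∫u²/∫(u')² → 0), and α = 1 would force 0 ≥ (1−c)∫u², impossible since c < 1; so 1−α > 0. By the sharp Poincaré inequality on H^1_0 of an interval of length L, ∫(u')² ≥ (π/L)²∫u² with equality for the first sine mode sin(π(x−x₀)/L) (x₀ the left endpoint), so the inequality holds for all u iff (1−α)(π/L)² ≥ α − c, i.e. α ≤ ((π/L)² + c)/((π/L)² + 1) = (1 + c(L/π)²)/(1 + (L/π)²). With (π/L)² = π^2/36 and c = 5/6, the largest admissible constant is α = ((π/L)² + c)/((π/L)² + 1).
Simplifying, α = (π^2 + 30)/(π^2 + 36).


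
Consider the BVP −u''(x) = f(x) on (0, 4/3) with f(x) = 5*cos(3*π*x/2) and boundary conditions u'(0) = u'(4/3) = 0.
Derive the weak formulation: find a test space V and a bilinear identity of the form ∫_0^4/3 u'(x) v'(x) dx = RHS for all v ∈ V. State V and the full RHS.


V = H^1(0, 4/3) (no boundary constraint on v; u is determined up to an additive constant); weak form: ∫_0^4/3 u'v' dx = ∫_0^4/3 (5*cos(3*π*x/2)) v dx for all v ∈ V.

Multiply both sides by a test function v and integrate from 0 to 4/3:
  ∫_0^4/3 −u''(x) v(x) dx = ∫_0^4/3 f(x) v(x) dx.
Integrate the LHS by parts once:
  ∫_0^4/3 −u'' v dx = −[u'(x) v(x)]_0^4/3 + ∫_0^4/3 u'(x) v'(x) dx.
Thus ∫_0^4/3 u'(x) v'(x) dx = ∫_0^4/3 f(x) v(x) dx + [u'(x) v(x)]_0^4/3.
Choose V so that boundary terms are either known or forced to vanish.
u has homogeneous Neumann: u'(0) = u'(4/3) = 0. So [u' v]_0^4/3 = 0·v(4/3) − 0·v(0) = 0 for any v; take V = H^1(0, 4/3).
Weak formulation: find u (satisfying any essential BC) such that ∫_0^4/3 u'(x) v'(x) dx = ∫_0^4/3 f v dx for all v ∈ V (homogeneous Neumann, so boundary terms vanish).
Substituting f(x) = 5*cos(3*π*x/2), the right-hand side is ∫_0^4/3 (5*cos(3*π*x/2)) v dx.
Compatibility check (pure Neumann): taking v ≡ 1 ∈ V gives 0 = ∫_0^4/3 f dx + (0) − (0), i.e. ∫_0^4/3 f dx must equal u'(0) − u'(4/3) = 0. Indeed ∫_0^4/3 (5*cos(3*π*x/2)) dx = 0, so the data are compatible. The solution is then unique only up to an additive constant (fix it e.g. by requiring ∫_0^4/3 u dx = 0).


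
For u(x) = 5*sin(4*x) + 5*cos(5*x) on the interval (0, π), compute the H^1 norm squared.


||u||_{H^1(0,π)}^2 = -10400/9 + 1075*π/2

u'(x) = -25*sin(5*x) + 20*cos(4*x).
Expand u² and (u')² and integrate term by term on (0, π), using: for integers n ≥ 1, ∫_0^π sin²(nx) dx = ∫_0^π cos²(nx) dx = π/2; for n ≠ n', ∫_0^π sin(nx)sin(n'x) dx = ∫_0^π cos(nx)cos(n'x) dx = 0; and by product-to-sum, ∫_0^π sin(nx)cos(n'x) dx = ½∫_0^π [sin((n+n')x) + sin((n−n')x)] dx, which is 0 when n+n' is even and 2n/(n²−n'²) when n+n' is odd (it need not vanish on (0, π)).
  u² squared terms: (5)²·∫cos(5x)² dx = 25·π/2 = 25*π/2;  (5)²·∫sin(4x)² dx = 25·π/2 = 25*π/2.
  u² cross terms: 2·(5)·(5)·∫cos(5x)·sin(4x) dx = 50·(-8/9) = -400/9.
  So ∫_0^π u² dx = 25*π/2 + 25*π/2 − 400/9 = -400/9 + 25*π.
  (u')² squared terms: (-25)²·∫sin(5x)² dx = 625·π/2 = 625*π/2;  (20)²·∫cos(4x)² dx = 400·π/2 = 200*π.
  (u')² cross terms: 2·(-25)·(20)·∫sin(5x)·cos(4x) dx = -1000·(10/9) = -10000/9.
  So ∫_0^π (u')² dx = 625*π/2 + 200*π − 10000/9 = -10000/9 + 1025*π/2.
||u||_{H^1}^2 = (-400/9 + 25*π) + (-10000/9 + 1025*π/2) = -10400/9 + 1075*π/2.


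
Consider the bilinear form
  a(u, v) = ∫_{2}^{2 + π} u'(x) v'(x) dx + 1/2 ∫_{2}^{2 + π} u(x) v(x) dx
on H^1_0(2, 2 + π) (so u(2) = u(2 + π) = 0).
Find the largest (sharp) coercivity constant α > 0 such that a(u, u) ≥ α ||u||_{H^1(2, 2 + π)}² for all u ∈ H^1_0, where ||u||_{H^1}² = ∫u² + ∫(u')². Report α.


α = 3/4

Coercivity of a(·,·) on H^1_0(2, 2 + π) means a(u, u) ≥ α ||u||_{H^1}² for every u ∈ H^1_0.
The interval has length L = π, and Poincaré/coercivity depend only on L. Here a(u, u) = ∫(u')² + (1/2)·∫u².
Here 0 < c = 1/2 < 1. The condition a(u,u) ≥ α||u||_{H^1}² reads (1−α)∫(u')² ≥ (α−c)∫u². Any admissible α is ≤ 1 (rapidly oscillating u have ∫u²/∫(u')² → 0), and α = 1 would force 0 ≥ (1−c)∫u², impossible since c < 1; so 1−α > 0. By the sharp Poincaré inequality on H^1_0 of an interval of length L, ∫(u')² ≥ (π/L)²∫u² with equality for the first sine mode sin(π(x−x₀)/L) (x₀ the left endpoint), so the inequality holds for all u iff (1−α)(π/L)² ≥ α − c, i.e. α ≤ ((π/L)² + c)/((π/L)² + 1) = (1 + c(L/π)²)/(1 + (L/π)²). With (π/L)² = 1 and c = 1/2, the largest admissible constant is α = ((π/L)² + c)/((π/L)² + 1).
Simplifying, α = 3/4.


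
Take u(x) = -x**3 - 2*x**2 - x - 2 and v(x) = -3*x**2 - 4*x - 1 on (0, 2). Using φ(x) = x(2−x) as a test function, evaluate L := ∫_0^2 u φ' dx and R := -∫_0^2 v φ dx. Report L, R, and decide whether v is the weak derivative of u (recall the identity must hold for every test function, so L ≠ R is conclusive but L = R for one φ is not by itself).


LHS = 172/15, RHS = 172/15. Yes, v = u' weakly.

u(x) = -x**3 - 2*x**2 - x - 2, classical derivative u'(x) = -3*x**2 - 4*x - 1.
φ(x) = x(2−x), so φ'(x) = 2 - 2*x.
Note φ(0) = φ(2) = 0, so the boundary term u·φ vanishes.
LHS = ∫_0^2 u(x) φ'(x) dx = ∫_0^2 (2*x^4 + 2*x^3 - 2*x^2 + 2*x - 4) dx. Term by term:
  ∫_0^2 2*x^4 dx = 64/5;  ∫_0^2 2*x^3 dx = 8;  ∫_0^2 -2*x^2 dx = -16/3;
  ∫_0^2 2*x dx = 4;  ∫_0^2 -4 dx = -8.
Sum: 64/5 + 8 − 16/3 + 4 − 8 = 172/15.
So LHS = 172/15.
∫_0^2 v(x) φ(x) dx = ∫_0^2 (3*x^4 - 2*x^3 - 7*x^2 - 2*x) dx. Term by term:
  ∫_0^2 3*x^4 dx = 96/5;  ∫_0^2 -2*x^3 dx = -8;  ∫_0^2 -7*x^2 dx = -56/3;
  ∫_0^2 -2*x dx = -4.
Sum: 96/5 − 8 − 56/3 − 4 = -172/15.
So RHS = -∫_0^2 v(x) φ(x) dx = 172/15.
LHS = RHS, so the identity holds for this test φ.
Moreover u is smooth here and v(x) = u'(x) = -3*x**2 - 4*x - 1 pointwise, so the identity holds for every test function. Hence v is the weak derivative of u.


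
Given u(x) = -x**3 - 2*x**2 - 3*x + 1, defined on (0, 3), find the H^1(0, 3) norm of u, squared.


||u||_{H^1}^2 = 201063/70

The H^1 norm (squared) on an interval (0, L) is
  ||u||_{H^1}^2 = ∫_0^L u(x)^2 dx + ∫_0^L u'(x)^2 dx.
Compute u'(x) = -3*x**2 - 4*x - 3.
Then u(x)^2 = x**6 + 4*x**5 + 10*x**4 + 10*x**3 + 5*x**2 - 6*x + 1 and u'(x)^2 = 9*x**4 + 24*x**3 + 34*x**2 + 24*x + 9.
Integrate each monomial from 0 to 3 using ∫_0^3 c·x^n dx = c·3^(n+1)/(n+1):
  ∫_0^3 u(x)^2 dx = ∫_0^3 (x^6 + 4*x^5 + 10*x^4 + 10*x^3 + 5*x^2 - 6*x + 1) dx. Term by term:
    ∫_0^3 x^6 dx = 2187/7;  ∫_0^3 4*x^5 dx = 486;  ∫_0^3 10*x^4 dx = 486;
    ∫_0^3 10*x^3 dx = 405/2;  ∫_0^3 5*x^2 dx = 45;  ∫_0^3 -6*x dx = -27;
    ∫_0^3 1 dx = 3.
  Sum: 2187/7 + 486 + 486 + 405/2 + 45 − 27 + 3 = 21111/14.
  ∫_0^3 u'(x)^2 dx = ∫_0^3 (9*x^4 + 24*x^3 + 34*x^2 + 24*x + 9) dx. Term by term:
    ∫_0^3 9*x^4 dx = 2187/5;  ∫_0^3 24*x^3 dx = 486;  ∫_0^3 34*x^2 dx = 306;
    ∫_0^3 24*x dx = 108;  ∫_0^3 9 dx = 27.
  Sum: 2187/5 + 486 + 306 + 108 + 27 = 6822/5.
Adding: ||u||_{H^1}^2 = 21111/14 + 6822/5 = 201063/70.


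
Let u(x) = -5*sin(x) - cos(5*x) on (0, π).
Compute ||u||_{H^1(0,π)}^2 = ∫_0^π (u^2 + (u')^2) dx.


||u||_{H^1(0,π)}^2 = 38*π

u'(x) = 5*sin(5*x) - 5*cos(x).
Expand u² and (u')² and integrate term by term on (0, π), using: for integers n ≥ 1, ∫_0^π sin²(nx) dx = ∫_0^π cos²(nx) dx = π/2; for n ≠ n', ∫_0^π sin(nx)sin(n'x) dx = ∫_0^π cos(nx)cos(n'x) dx = 0; and by product-to-sum, ∫_0^π sin(nx)cos(n'x) dx = ½∫_0^π [sin((n+n')x) + sin((n−n')x)] dx, which is 0 when n+n' is even and 2n/(n²−n'²) when n+n' is odd (it need not vanish on (0, π)).
  u² squared terms: (-1)²·∫cos(5x)² dx = 1·π/2 = π/2;  (-5)²·∫sin(x)² dx = 25·π/2 = 25*π/2.
  u² cross terms: 2·(-1)·(-5)·∫cos(5x)·sin(x) dx = 10·(0) = 0.
  So ∫_0^π u² dx = π/2 + 25*π/2 + 0 = 13*π.
  (u')² squared terms: (-5)²·∫cos(x)² dx = 25·π/2 = 25*π/2;  (5)²·∫sin(5x)² dx = 25·π/2 = 25*π/2.
  (u')² cross terms: 2·(-5)·(5)·∫cos(x)·sin(5x) dx = -50·(0) = 0.
  So ∫_0^π (u')² dx = 25*π/2 + 25*π/2 + 0 = 25*π.
||u||_{H^1}^2 = (13*π) + (25*π) = 38*π.


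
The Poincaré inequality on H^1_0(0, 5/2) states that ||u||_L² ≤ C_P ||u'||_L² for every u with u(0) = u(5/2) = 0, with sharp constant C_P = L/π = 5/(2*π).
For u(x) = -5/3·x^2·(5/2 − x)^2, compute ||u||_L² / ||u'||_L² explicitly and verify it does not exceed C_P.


||u||_L² / ||u'||_L² = 5*sqrt(3)/12 < C_P = 5/(2*π).

u(x) = -5/3·x^2·(5/2 − x)^2, so u'(x) = 5*x*(-8*x^2 + 30*x - 25)/6.
u(x) = -5/3·x^2·(5/2 − x)^2 vanishes at x = 0 and x = 5/2, so u ∈ H^1_0(0, 5/2). Differentiate via the product rule and integrate the resulting polynomials term by term.
  ∫_0^5/2 u² dx = ∫_0^5/2 (25*x^8/9 - 250*x^7/9 + 625*x^6/6 - 3125*x^5/18 + 15625*x^4/144) dx. Term by term:
    ∫_0^5/2 25*x^8/9 dx = 48828125/41472;  ∫_0^5/2 -250*x^7/9 dx = -48828125/9216;  ∫_0^5/2 625*x^6/6 dx = 48828125/5376;
    ∫_0^5/2 -3125*x^5/18 dx = -48828125/6912;  ∫_0^5/2 15625*x^4/144 dx = 9765625/4608.
  Sum: 48828125/41472 − 48828125/9216 + 48828125/5376 − 48828125/6912 + 9765625/4608 = 9765625/580608.
  ∫_0^5/2 (u')² dx = ∫_0^5/2 (400*x^6/9 - 1000*x^5/3 + 8125*x^4/9 - 3125*x^3/3 + 15625*x^2/36) dx. Term by term:
    ∫_0^5/2 400*x^6/9 dx = 1953125/504;  ∫_0^5/2 -1000*x^5/3 dx = -1953125/144;  ∫_0^5/2 8125*x^4/9 dx = 5078125/288;
    ∫_0^5/2 -3125*x^3/3 dx = -1953125/192;  ∫_0^5/2 15625*x^2/36 dx = 1953125/864.
  Sum: 1953125/504 − 1953125/144 + 5078125/288 − 1953125/192 + 1953125/864 = 390625/12096.
∫_0^5/2 u² dx = 9765625/580608, so ||u||_L² = 3125*sqrt(7)/2016.
∫_0^5/2 (u')² dx = 390625/12096, so ||u'||_L² = 625*sqrt(21)/504.
Ratio ||u||_L² / ||u'||_L² = 5*sqrt(3)/12.
Sharp Poincaré constant on H^1_0(0, 5/2) is C_P = L/π = 5/(2*π), achieved by sin(2*π/5·x).
A polynomial bump cannot attain the sharp Poincaré constant (only the first sine eigenfunction does), so the ratio is strictly less than C_P, consistent with ||u||_L² ≤ C_P ||u'||_L².


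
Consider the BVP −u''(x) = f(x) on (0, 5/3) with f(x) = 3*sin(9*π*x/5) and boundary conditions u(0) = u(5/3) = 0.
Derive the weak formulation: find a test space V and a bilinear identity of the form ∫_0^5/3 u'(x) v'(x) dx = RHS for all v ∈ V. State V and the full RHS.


V = H^1_0(0, 5/3) (so v(0) = v(5/3) = 0); weak form: ∫_0^5/3 u'v' dx = ∫_0^5/3 (3*sin(9*π*x/5)) v dx for all v ∈ V.

Multiply both sides by a test function v and integrate from 0 to 5/3:
  ∫_0^5/3 −u''(x) v(x) dx = ∫_0^5/3 f(x) v(x) dx.
Integrate the LHS by parts once:
  ∫_0^5/3 −u'' v dx = −[u'(x) v(x)]_0^5/3 + ∫_0^5/3 u'(x) v'(x) dx.
Thus ∫_0^5/3 u'(x) v'(x) dx = ∫_0^5/3 f(x) v(x) dx + [u'(x) v(x)]_0^5/3.
Choose V so that boundary terms are either known or forced to vanish.
u is Dirichlet: u(0) = u(5/3) = 0. Let V = H^1_0(0, 5/3); then v(0) = v(5/3) = 0, and [u' v]_0^5/3 = 0.
Weak formulation: find u (satisfying any essential BC) such that ∫_0^5/3 u'(x) v'(x) dx = ∫_0^5/3 f v dx for all v ∈ V.
Substituting f(x) = 3*sin(9*π*x/5), the right-hand side is ∫_0^5/3 (3*sin(9*π*x/5)) v dx.


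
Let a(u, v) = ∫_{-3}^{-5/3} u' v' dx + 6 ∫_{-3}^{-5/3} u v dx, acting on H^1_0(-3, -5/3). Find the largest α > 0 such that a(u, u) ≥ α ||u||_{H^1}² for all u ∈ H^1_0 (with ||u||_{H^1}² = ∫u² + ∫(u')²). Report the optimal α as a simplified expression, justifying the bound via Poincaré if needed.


α = 1

Coercivity of a(·,·) on H^1_0(-3, -5/3) means a(u, u) ≥ α ||u||_{H^1}² for every u ∈ H^1_0.
The interval has length L = 4/3, and Poincaré/coercivity depend only on L. Here a(u, u) = ∫(u')² + (6)·∫u².
Here c = 6 ≥ 1, so a(u,u) = ∫(u')² + c∫u² ≥ ∫(u')² + ∫u² = ||u||_{H^1}², i.e. α = 1 works. No larger α is possible: a(u,u) ≥ α||u||_{H^1}² means (1−α)∫(u')² ≥ (α−c)∫u², and for the modes u_n = sin(nπ(x−x₀)/L) (x₀ the left endpoint) one has ∫u_n²/∫(u_n')² = (L/(nπ))² → 0, so a(u_n,u_n)/||u_n||_{H^1}² → 1. Hence the optimal constant is α = 1.
Therefore α = 1.


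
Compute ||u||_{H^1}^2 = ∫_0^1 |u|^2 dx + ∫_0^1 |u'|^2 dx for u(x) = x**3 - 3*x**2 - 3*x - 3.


||u||_{H^1}^2 = 1944/35

The H^1 norm (squared) on an interval (0, L) is
  ||u||_{H^1}^2 = ∫_0^L u(x)^2 dx + ∫_0^L u'(x)^2 dx.
Compute u'(x) = 3*x**2 - 6*x - 3.
Then u(x)^2 = x**6 - 6*x**5 + 3*x**4 + 12*x**3 + 27*x**2 + 18*x + 9 and u'(x)^2 = 9*x**4 - 36*x**3 + 18*x**2 + 36*x + 9.
Integrate each monomial from 0 to 1 using ∫_0^1 c·x^n dx = c·1^(n+1)/(n+1):
  ∫_0^1 u(x)^2 dx = ∫_0^1 (x^6 - 6*x^5 + 3*x^4 + 12*x^3 + 27*x^2 + 18*x + 9) dx. Term by term:
    ∫_0^1 x^6 dx = 1/7;  ∫_0^1 -6*x^5 dx = -1;  ∫_0^1 3*x^4 dx = 3/5;
    ∫_0^1 12*x^3 dx = 3;  ∫_0^1 27*x^2 dx = 9;  ∫_0^1 18*x dx = 9;
    ∫_0^1 9 dx = 9.
  Sum: 1/7 − 1 + 3/5 + 3 + 9 + 9 + 9 = 1041/35.
  ∫_0^1 u'(x)^2 dx = ∫_0^1 (9*x^4 - 36*x^3 + 18*x^2 + 36*x + 9) dx. Term by term:
    ∫_0^1 9*x^4 dx = 9/5;  ∫_0^1 -36*x^3 dx = -9;  ∫_0^1 18*x^2 dx = 6;
    ∫_0^1 36*x dx = 18;  ∫_0^1 9 dx = 9.
  Sum: 9/5 − 9 + 6 + 18 + 9 = 129/5.
Adding: ||u||_{H^1}^2 = 1041/35 + 129/5 = 1944/35.


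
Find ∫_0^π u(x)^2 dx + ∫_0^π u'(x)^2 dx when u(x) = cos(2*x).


||u||_{H^1(0,π)}^2 = 5*π/2

u'(x) = -2*sin(2*x).
Expand u² and (u')² and integrate term by term on (0, π), using: for integers n ≥ 1, ∫_0^π sin²(nx) dx = ∫_0^π cos²(nx) dx = π/2; for n ≠ n', ∫_0^π sin(nx)sin(n'x) dx = ∫_0^π cos(nx)cos(n'x) dx = 0; and by product-to-sum, ∫_0^π sin(nx)cos(n'x) dx = ½∫_0^π [sin((n+n')x) + sin((n−n')x)] dx, which is 0 when n+n' is even and 2n/(n²−n'²) when n+n' is odd (it need not vanish on (0, π)).
  u² squared terms: (1)²·∫cos(2x)² dx = 1·π/2 = π/2.
  So ∫_0^π u² dx = π/2.
  (u')² squared terms: (-2)²·∫sin(2x)² dx = 4·π/2 = 2*π.
  So ∫_0^π (u')² dx = 2*π.
||u||_{H^1}^2 = (π/2) + (2*π) = 5*π/2.


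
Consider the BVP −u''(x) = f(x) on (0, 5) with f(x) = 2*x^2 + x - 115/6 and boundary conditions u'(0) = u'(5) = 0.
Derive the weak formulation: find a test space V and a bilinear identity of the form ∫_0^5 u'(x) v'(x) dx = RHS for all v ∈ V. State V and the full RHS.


V = H^1(0, 5) (no boundary constraint on v; u is determined up to an additive constant); weak form: ∫_0^5 u'v' dx = ∫_0^5 (2*x^2 + x - 115/6) v dx for all v ∈ V.

Multiply both sides by a test function v and integrate from 0 to 5:
  ∫_0^5 −u''(x) v(x) dx = ∫_0^5 f(x) v(x) dx.
Integrate the LHS by parts once:
  ∫_0^5 −u'' v dx = −[u'(x) v(x)]_0^5 + ∫_0^5 u'(x) v'(x) dx.
Thus ∫_0^5 u'(x) v'(x) dx = ∫_0^5 f(x) v(x) dx + [u'(x) v(x)]_0^5.
Choose V so that boundary terms are either known or forced to vanish.
u has homogeneous Neumann: u'(0) = u'(5) = 0. So [u' v]_0^5 = 0·v(5) − 0·v(0) = 0 for any v; take V = H^1(0, 5).
Weak formulation: find u (satisfying any essential BC) such that ∫_0^5 u'(x) v'(x) dx = ∫_0^5 f v dx for all v ∈ V (homogeneous Neumann, so boundary terms vanish).
Substituting f(x) = 2*x^2 + x - 115/6, the right-hand side is ∫_0^5 (2*x^2 + x - 115/6) v dx.
Compatibility check (pure Neumann): taking v ≡ 1 ∈ V gives 0 = ∫_0^5 f dx + (0) − (0), i.e. ∫_0^5 f dx must equal u'(0) − u'(5) = 0. Indeed ∫_0^5 (2*x^2 + x - 115/6) dx = 0, so the data are compatible. The solution is then unique only up to an additive constant (fix it e.g. by requiring ∫_0^5 u dx = 0).


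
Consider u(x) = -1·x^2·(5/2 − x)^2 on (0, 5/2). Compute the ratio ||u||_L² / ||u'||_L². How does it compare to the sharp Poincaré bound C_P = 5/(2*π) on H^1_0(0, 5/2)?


||u||_L² / ||u'||_L² = 5*sqrt(3)/12 < C_P = 5/(2*π).

u(x) = -1·x^2·(5/2 − x)^2, so u'(x) = x*(-8*x^2 + 30*x - 25)/2.
u(x) = -1·x^2·(5/2 − x)^2 vanishes at x = 0 and x = 5/2, so u ∈ H^1_0(0, 5/2). Differentiate via the product rule and integrate the resulting polynomials term by term.
  ∫_0^5/2 u² dx = ∫_0^5/2 (x^8 - 10*x^7 + 75*x^6/2 - 125*x^5/2 + 625*x^4/16) dx. Term by term:
    ∫_0^5/2 x^8 dx = 1953125/4608;  ∫_0^5/2 -10*x^7 dx = -1953125/1024;  ∫_0^5/2 75*x^6/2 dx = 5859375/1792;
    ∫_0^5/2 -125*x^5/2 dx = -1953125/768;  ∫_0^5/2 625*x^4/16 dx = 390625/512.
  Sum: 1953125/4608 − 1953125/1024 + 5859375/1792 − 1953125/768 + 390625/512 = 390625/64512.
  ∫_0^5/2 (u')² dx = ∫_0^5/2 (16*x^6 - 120*x^5 + 325*x^4 - 375*x^3 + 625*x^2/4) dx. Term by term:
    ∫_0^5/2 16*x^6 dx = 78125/56;  ∫_0^5/2 -120*x^5 dx = -78125/16;  ∫_0^5/2 325*x^4 dx = 203125/32;
    ∫_0^5/2 -375*x^3 dx = -234375/64;  ∫_0^5/2 625*x^2/4 dx = 78125/96.
  Sum: 78125/56 − 78125/16 + 203125/32 − 234375/64 + 78125/96 = 15625/1344.
∫_0^5/2 u² dx = 390625/64512, so ||u||_L² = 625*sqrt(7)/672.
∫_0^5/2 (u')² dx = 15625/1344, so ||u'||_L² = 125*sqrt(21)/168.
Ratio ||u||_L² / ||u'||_L² = 5*sqrt(3)/12.
Sharp Poincaré constant on H^1_0(0, 5/2) is C_P = L/π = 5/(2*π), achieved by sin(2*π/5·x).
A polynomial bump cannot attain the sharp Poincaré constant (only the first sine eigenfunction does), so the ratio is strictly less than C_P, consistent with ||u||_L² ≤ C_P ||u'||_L².


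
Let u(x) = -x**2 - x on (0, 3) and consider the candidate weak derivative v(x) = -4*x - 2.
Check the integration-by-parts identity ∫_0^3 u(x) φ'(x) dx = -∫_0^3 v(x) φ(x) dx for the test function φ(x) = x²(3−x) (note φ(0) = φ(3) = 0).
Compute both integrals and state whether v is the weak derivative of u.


LHS = 621/20, RHS = 621/10. No, v is not the weak derivative of u.

u(x) = -x**2 - x, classical derivative u'(x) = -2*x - 1.
φ(x) = x²(3−x), so φ'(x) = 3*x*(2 - x).
Note φ(0) = φ(3) = 0, so the boundary term u·φ vanishes.
LHS = ∫_0^3 u(x) φ'(x) dx = ∫_0^3 (3*x^4 - 3*x^3 - 6*x^2) dx. Term by term:
  ∫_0^3 3*x^4 dx = 729/5;  ∫_0^3 -3*x^3 dx = -243/4;  ∫_0^3 -6*x^2 dx = -54.
Sum: 729/5 − 243/4 − 54 = 621/20.
So LHS = 621/20.
∫_0^3 v(x) φ(x) dx = ∫_0^3 (4*x^4 - 10*x^3 - 6*x^2) dx. Term by term:
  ∫_0^3 4*x^4 dx = 972/5;  ∫_0^3 -10*x^3 dx = -405/2;  ∫_0^3 -6*x^2 dx = -54.
Sum: 972/5 − 405/2 − 54 = -621/10.
So RHS = -∫_0^3 v(x) φ(x) dx = 621/10.
LHS − RHS = -621/20 ≠ 0, so the identity fails.
(For a valid weak derivative the identity must hold for EVERY test function, in particular this one. The failure shows v is NOT the weak derivative of u.)
Correct weak derivative would be u'(x) = -2*x - 1.
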